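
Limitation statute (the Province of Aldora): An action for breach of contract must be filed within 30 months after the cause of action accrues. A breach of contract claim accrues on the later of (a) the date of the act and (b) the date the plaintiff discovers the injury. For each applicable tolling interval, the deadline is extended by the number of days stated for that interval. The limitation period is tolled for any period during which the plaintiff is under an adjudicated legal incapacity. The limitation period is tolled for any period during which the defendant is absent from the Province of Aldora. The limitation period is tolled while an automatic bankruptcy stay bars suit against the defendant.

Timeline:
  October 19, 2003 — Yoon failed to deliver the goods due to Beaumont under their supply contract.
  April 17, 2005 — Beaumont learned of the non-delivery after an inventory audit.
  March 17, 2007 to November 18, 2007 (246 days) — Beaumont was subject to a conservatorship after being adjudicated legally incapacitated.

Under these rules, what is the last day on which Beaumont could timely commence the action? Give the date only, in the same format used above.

Because discovery on April 17, 2005 post-dates the October 19, 2003 act, accrual under the later-of rule falls on April 17, 2005.
30 months from April 17, 2005 is October 17, 2007.
Because the plaintiff's legal incapacity ran from March 17, 2007 to November 18, 2007, the deadline is extended by 246 days to June 19, 2008.

June 19, 2008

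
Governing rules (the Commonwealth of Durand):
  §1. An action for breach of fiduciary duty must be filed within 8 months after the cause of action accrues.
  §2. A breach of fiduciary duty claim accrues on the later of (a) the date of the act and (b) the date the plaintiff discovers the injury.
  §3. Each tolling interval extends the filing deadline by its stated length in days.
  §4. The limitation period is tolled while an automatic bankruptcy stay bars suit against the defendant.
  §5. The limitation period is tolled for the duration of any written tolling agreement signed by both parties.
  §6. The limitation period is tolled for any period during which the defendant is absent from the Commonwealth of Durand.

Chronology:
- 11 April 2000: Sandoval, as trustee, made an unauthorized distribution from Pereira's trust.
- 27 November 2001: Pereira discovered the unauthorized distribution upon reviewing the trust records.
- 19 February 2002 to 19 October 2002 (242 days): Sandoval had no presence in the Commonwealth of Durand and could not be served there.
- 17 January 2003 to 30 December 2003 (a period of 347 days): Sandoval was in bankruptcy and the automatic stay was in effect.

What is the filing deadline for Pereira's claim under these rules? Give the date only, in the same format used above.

Because discovery on 27 November 2001 post-dates the 11 April 2000 act, accrual under the later-of rule falls on 27 November 2001.
The untolled deadline — 8 months after 27 November 2001 — is 27 July 2002.
The period was tolled for 242 days by the defendant's absence from the jurisdiction (19 February 2002 to 19 October 2002), pushing the deadline to 26 March 2003.
The automatic bankruptcy stay from 17 January 2003 to 30 December 2003 tolled the period for 347 days, extending the deadline to 7 March 2004.

7 March 2004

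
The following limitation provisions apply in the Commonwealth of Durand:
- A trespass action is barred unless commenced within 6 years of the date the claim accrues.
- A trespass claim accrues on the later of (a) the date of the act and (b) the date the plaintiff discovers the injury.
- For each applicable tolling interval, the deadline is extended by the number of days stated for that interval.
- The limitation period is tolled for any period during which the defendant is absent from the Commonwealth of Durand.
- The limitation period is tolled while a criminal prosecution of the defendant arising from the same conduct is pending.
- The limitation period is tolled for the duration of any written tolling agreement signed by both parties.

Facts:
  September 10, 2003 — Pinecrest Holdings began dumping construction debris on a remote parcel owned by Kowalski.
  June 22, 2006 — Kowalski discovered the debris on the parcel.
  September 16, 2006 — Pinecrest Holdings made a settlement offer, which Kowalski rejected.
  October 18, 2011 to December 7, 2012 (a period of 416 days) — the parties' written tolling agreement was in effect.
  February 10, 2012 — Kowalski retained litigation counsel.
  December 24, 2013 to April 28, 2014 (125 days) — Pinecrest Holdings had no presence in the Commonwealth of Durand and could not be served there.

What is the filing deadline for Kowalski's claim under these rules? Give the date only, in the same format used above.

August 12, 2013

Taking the later of the act (September 10, 2003) and discovery (June 22, 2006), the claim accrued on June 22, 2006.
Adding the 6 years base period to June 22, 2006 gives a deadline of June 22, 2012, before any tolling.
Because the written tolling agreement ran from October 18, 2011 to December 7, 2012, the deadline is extended by 416 days to August 12, 2013.
The defendant's absence from the jurisdiction from December 24, 2013 to April 28, 2014 began after the period had already run on August 12, 2013, so it has no tolling effect.
Nothing else in the chronology tolls or restarts the period.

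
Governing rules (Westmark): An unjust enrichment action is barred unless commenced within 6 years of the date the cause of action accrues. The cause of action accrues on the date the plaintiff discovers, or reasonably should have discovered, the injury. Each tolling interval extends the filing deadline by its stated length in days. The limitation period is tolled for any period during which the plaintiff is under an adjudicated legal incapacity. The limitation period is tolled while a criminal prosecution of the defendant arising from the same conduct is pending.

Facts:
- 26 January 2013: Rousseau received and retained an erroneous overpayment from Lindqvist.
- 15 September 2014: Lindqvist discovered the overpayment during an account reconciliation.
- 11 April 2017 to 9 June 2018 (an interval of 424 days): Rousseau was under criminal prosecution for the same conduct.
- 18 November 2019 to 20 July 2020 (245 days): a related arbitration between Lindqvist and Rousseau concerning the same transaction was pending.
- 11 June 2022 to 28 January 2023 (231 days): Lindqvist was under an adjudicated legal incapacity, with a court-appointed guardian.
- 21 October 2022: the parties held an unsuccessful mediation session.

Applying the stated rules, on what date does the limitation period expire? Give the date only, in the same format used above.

The claim did not accrue until Lindqvist discovered the injury on 15 September 2014; the 26 January 2013 act date does not start the clock under the stated rule.
The untolled deadline — 6 years after 15 September 2014 — is 15 September 2020.
The pending criminal prosecution from 11 April 2017 to 9 June 2018 tolled the period for 424 days, extending the deadline to 13 November 2021.
By the time the plaintiff's legal incapacity began on 11 June 2022, the limitation period had already expired on 13 November 2021; that interval cannot revive it.
No stated provision tolls the period for a pending arbitration, so the interval from 18 November 2019 to 20 July 2020 has no effect on the deadline.
The other events in the timeline have no effect on the limitation period under the stated rules.

13 November 2021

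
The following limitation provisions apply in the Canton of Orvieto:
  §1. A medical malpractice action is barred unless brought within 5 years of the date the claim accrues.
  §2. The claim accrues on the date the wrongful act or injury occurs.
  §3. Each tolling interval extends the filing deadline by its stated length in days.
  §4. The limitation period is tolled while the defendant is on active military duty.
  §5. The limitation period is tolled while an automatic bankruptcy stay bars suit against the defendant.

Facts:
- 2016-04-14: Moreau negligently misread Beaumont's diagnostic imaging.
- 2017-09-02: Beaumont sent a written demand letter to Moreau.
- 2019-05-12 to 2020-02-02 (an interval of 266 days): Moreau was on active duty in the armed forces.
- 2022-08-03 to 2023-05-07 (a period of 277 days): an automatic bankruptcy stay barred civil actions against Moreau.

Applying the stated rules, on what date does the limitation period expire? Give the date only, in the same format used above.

2022-01-05

The claim accrued on 2016-04-14, when the wrongful act occurred.
5 years from 2016-04-14 is 2021-04-14.
The defendant's active military service from 2019-05-12 to 2020-02-02 tolled the period for 266 days, extending the deadline to 2022-01-05.
The automatic bankruptcy stay from 2022-08-03 to 2023-05-07 began after the period had already run on 2022-01-05, so it has no tolling effect.
Nothing else in the chronology tolls or restarts the period.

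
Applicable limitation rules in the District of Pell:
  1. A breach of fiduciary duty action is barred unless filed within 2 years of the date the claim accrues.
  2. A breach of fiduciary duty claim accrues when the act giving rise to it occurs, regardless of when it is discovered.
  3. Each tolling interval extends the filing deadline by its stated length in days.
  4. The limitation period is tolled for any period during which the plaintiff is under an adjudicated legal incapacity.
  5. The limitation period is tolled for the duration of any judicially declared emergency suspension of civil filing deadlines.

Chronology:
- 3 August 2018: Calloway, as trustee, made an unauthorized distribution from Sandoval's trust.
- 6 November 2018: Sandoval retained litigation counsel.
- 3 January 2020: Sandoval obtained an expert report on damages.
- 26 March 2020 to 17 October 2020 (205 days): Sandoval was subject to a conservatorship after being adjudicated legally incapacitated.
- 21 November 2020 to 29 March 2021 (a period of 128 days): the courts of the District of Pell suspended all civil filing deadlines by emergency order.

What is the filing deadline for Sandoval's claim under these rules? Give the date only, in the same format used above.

The claim accrued on 3 August 2018, the date of the act.
The untolled deadline — 2 years after 3 August 2018 — is 3 August 2020.
The period was tolled for 205 days by the plaintiff's legal incapacity (26 March 2020 to 17 October 2020), pushing the deadline to 24 February 2021.
The emergency suspension of filing deadlines from 21 November 2020 to 29 March 2021 tolled the period for 128 days, extending the deadline to 2 July 2021.
None of the other events listed affects the running of the period under the stated rules.

2 July 2021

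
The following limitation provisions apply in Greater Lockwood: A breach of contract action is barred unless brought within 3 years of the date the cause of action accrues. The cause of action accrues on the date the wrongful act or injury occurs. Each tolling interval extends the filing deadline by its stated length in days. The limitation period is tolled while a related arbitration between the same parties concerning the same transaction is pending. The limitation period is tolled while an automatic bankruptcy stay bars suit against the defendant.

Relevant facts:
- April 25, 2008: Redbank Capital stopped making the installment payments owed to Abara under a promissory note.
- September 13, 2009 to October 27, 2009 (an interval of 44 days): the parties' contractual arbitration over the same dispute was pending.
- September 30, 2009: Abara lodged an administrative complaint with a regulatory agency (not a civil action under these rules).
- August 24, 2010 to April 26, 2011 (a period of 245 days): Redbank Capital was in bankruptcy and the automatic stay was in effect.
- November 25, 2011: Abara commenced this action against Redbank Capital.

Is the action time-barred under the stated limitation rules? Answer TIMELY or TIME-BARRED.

TIMELY

The limitation period began to run on April 25, 2008.
The untolled deadline — 3 years after April 25, 2008 — is April 25, 2011.
The period was tolled for 44 days by the pending related arbitration (September 13, 2009 to October 27, 2009), pushing the deadline to June 8, 2011.
Because the automatic bankruptcy stay ran from August 24, 2010 to April 26, 2011, the deadline is extended by 245 days to February 8, 2012.
None of the other events listed affects the running of the period under the stated rules.
Abara filed on November 25, 2011, before the February 8, 2012 deadline, so the action is timely.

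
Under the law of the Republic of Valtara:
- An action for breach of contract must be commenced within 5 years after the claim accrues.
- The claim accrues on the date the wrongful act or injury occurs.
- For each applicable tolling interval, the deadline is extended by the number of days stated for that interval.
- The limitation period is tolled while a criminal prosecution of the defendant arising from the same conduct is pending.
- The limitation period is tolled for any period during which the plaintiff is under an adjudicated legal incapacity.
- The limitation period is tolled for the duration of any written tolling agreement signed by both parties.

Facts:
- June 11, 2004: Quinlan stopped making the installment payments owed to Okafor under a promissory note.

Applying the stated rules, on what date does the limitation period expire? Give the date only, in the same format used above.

The claim accrued on June 11, 2004, the date of the act.
5 years from June 11, 2004 is June 11, 2009.

June 11, 2009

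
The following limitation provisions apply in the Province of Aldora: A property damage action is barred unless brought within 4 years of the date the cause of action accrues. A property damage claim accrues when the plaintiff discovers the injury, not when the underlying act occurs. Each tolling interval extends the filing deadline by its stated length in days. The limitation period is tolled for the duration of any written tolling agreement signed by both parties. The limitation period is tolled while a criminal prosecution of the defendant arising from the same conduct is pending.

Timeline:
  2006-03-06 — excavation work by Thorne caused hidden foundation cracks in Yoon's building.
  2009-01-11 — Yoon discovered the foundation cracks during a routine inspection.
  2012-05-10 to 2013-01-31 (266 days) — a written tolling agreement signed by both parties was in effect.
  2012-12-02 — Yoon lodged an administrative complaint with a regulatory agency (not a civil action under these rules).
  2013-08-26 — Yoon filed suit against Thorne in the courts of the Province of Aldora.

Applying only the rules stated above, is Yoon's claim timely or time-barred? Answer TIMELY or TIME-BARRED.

Accrual is tied to discovery, so the period began on 2009-01-11 rather than on 2006-03-06 when the act occurred.
4 years from 2009-01-11 is 2013-01-11.
The written tolling agreement from 2012-05-10 to 2013-01-31 tolled the period for 266 days, extending the deadline to 2013-10-04.
The other events in the timeline have no effect on the limitation period under the stated rules.
The 2013-08-26 filing precedes the 2013-10-04 deadline; the claim is timely.

TIMELY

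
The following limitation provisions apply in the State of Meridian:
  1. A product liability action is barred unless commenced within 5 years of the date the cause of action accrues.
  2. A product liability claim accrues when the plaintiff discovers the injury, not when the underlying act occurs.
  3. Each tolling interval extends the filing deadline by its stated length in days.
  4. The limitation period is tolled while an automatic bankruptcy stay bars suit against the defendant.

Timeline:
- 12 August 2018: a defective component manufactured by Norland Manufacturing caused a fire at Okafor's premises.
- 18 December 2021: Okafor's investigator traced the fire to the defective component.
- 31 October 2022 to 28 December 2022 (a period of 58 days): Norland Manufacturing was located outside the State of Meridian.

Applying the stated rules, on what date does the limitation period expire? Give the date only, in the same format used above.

Under the discovery rule, the claim accrued on 18 December 2021, when Okafor discovered the injury — not on the 12 August 2018 date of the underlying act.
Adding the 5 years base period to 18 December 2021 gives a deadline of 18 December 2026, before any tolling.
No stated provision tolls the period for the defendant's absence, so the interval from 31 October 2022 to 28 December 2022 has no effect on the deadline.

18 December 2026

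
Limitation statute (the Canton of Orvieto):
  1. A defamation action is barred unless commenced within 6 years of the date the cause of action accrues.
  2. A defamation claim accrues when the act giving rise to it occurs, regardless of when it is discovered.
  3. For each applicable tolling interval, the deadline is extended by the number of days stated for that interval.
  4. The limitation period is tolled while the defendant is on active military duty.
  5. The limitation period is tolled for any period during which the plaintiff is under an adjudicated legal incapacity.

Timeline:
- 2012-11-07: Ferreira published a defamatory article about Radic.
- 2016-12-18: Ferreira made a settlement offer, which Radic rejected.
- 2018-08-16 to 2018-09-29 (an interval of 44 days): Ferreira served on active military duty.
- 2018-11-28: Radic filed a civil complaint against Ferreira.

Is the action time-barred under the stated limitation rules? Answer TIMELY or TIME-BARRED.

The limitation period began to run on 2012-11-07.
The untolled deadline — 6 years after 2012-11-07 — is 2018-11-07.
The defendant's active military service from 2018-08-16 to 2018-09-29 tolled the period for 44 days, extending the deadline to 2018-12-21.
The other events in the timeline have no effect on the limitation period under the stated rules.
Radic filed on 2018-11-28, before the 2018-12-21 deadline, so the action is timely.

TIMELY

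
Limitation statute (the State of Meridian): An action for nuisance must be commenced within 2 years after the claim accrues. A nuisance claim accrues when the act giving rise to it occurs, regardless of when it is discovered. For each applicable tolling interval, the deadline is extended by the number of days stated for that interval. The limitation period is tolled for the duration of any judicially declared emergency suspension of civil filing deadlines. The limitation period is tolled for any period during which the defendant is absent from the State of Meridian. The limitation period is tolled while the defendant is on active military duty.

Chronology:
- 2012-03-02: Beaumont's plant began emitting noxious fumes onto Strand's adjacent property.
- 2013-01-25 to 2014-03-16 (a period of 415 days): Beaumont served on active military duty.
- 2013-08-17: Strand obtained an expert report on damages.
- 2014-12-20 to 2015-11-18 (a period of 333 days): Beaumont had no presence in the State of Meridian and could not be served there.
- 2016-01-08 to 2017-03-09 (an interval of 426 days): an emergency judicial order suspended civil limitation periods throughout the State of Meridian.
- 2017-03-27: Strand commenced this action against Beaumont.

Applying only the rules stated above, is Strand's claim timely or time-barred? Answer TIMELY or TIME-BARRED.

TIMELY

The limitation period began to run on 2012-03-02.
The untolled deadline — 2 years after 2012-03-02 — is 2014-03-02.
Because the defendant's active military service ran from 2013-01-25 to 2014-03-16, the deadline is extended by 415 days to 2015-04-21.
Because the defendant's absence from the jurisdiction ran from 2014-12-20 to 2015-11-18, the deadline is extended by 333 days to 2016-03-19.
The emergency suspension of filing deadlines from 2016-01-08 to 2017-03-09 tolled the period for 426 days, extending the deadline to 2017-05-19.
The other events in the timeline have no effect on the limitation period under the stated rules.
Strand filed on 2017-03-27, before the 2017-05-19 deadline, so the action is timely.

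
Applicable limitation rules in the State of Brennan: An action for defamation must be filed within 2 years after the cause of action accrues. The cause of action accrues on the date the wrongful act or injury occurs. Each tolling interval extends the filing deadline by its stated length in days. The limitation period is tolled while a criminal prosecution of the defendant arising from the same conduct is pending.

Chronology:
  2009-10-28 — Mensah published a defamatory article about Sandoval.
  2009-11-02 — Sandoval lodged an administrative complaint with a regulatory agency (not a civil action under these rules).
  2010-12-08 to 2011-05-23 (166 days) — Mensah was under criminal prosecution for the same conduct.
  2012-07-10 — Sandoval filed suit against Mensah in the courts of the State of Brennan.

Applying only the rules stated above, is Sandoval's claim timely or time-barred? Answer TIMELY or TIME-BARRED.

The limitation period began to run on 2009-10-28.
Adding the 2 years base period to 2009-10-28 gives a deadline of 2011-10-28, before any tolling.
The period was tolled for 166 days by the pending criminal prosecution (2010-12-08 to 2011-05-23), pushing the deadline to 2012-04-11.
The other events in the timeline have no effect on the limitation period under the stated rules.
The 2012-07-10 filing falls after the 2012-04-11 deadline; the claim is time-barred.

TIME-BARRED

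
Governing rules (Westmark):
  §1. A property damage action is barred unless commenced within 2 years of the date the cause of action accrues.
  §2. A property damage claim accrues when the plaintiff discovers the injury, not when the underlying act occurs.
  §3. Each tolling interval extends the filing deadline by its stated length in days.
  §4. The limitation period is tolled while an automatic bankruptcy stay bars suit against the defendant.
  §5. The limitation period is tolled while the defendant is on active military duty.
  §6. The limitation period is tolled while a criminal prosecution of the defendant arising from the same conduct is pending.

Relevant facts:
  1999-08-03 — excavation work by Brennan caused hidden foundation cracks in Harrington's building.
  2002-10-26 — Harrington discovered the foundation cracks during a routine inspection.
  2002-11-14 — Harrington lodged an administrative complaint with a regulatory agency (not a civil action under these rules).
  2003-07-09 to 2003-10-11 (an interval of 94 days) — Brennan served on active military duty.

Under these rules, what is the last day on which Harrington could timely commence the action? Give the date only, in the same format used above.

2005-01-28

Under the discovery rule, the claim accrued on 2002-10-26, when Harrington discovered the injury — not on the 1999-08-03 date of the underlying act.
Adding the 2 years base period to 2002-10-26 gives a deadline of 2004-10-26, before any tolling.
Because the defendant's active military service ran from 2003-07-09 to 2003-10-11, the deadline is extended by 94 days to 2005-01-28.
Nothing else in the chronology tolls or restarts the period.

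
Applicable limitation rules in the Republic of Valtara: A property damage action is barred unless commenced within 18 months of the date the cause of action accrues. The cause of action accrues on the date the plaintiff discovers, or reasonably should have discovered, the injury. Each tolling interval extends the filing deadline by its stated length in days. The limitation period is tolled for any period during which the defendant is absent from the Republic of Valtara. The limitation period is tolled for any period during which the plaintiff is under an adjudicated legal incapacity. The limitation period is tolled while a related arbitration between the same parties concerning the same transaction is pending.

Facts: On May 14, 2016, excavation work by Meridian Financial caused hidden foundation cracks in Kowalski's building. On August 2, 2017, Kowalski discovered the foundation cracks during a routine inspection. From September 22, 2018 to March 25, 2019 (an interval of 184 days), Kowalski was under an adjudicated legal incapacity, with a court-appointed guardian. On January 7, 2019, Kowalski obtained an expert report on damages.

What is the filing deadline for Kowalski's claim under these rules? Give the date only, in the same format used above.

Accrual is tied to discovery, so the period began on August 2, 2017 rather than on May 14, 2016 when the act occurred.
Adding the 18 months base period to August 2, 2017 gives a deadline of February 2, 2019, before any tolling.
The period was tolled for 184 days by the plaintiff's legal incapacity (September 22, 2018 to March 25, 2019), pushing the deadline to August 5, 2019.
None of the other events listed affects the running of the period under the stated rules.

August 5, 2019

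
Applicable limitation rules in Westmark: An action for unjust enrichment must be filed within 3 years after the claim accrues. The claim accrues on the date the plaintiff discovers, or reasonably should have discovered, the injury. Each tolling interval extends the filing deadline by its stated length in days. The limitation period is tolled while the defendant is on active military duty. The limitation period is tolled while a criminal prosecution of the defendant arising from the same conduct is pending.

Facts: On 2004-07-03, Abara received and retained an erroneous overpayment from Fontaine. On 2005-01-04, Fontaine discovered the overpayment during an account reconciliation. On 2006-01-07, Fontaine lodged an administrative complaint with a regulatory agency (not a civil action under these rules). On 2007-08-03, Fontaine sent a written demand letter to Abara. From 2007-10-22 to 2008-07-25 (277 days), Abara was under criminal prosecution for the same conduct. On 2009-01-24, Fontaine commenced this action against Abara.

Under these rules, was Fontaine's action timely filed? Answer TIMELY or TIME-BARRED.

Accrual is tied to discovery, so the period began on 2005-01-04 rather than on 2004-07-03 when the act occurred.
The untolled deadline — 3 years after 2005-01-04 — is 2008-01-04.
The period was tolled for 277 days by the pending criminal prosecution (2007-10-22 to 2008-07-25), pushing the deadline to 2008-10-07.
The other events in the timeline have no effect on the limitation period under the stated rules.
Filing on 2009-01-24 missed the 2008-10-07 deadline — the action is time-barred.

TIME-BARRED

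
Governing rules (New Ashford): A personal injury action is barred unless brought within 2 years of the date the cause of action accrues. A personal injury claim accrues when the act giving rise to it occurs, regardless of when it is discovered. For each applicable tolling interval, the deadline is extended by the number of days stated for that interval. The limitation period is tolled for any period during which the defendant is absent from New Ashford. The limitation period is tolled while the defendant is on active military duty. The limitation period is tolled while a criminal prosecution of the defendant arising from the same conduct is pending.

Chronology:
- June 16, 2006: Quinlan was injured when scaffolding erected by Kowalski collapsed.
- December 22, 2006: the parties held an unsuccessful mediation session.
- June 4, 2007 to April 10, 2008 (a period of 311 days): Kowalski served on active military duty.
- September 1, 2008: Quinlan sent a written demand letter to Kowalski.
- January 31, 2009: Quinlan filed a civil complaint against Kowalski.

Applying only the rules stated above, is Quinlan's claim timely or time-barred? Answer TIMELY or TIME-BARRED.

The cause of action accrued on June 16, 2006, the date of the act.
The untolled deadline — 2 years after June 16, 2006 — is June 16, 2008.
The defendant's active military service from June 4, 2007 to April 10, 2008 tolled the period for 311 days, extending the deadline to April 23, 2009.
None of the other events listed affects the running of the period under the stated rules.
Quinlan filed on January 31, 2009, before the April 23, 2009 deadline, so the action is timely.

TIMELY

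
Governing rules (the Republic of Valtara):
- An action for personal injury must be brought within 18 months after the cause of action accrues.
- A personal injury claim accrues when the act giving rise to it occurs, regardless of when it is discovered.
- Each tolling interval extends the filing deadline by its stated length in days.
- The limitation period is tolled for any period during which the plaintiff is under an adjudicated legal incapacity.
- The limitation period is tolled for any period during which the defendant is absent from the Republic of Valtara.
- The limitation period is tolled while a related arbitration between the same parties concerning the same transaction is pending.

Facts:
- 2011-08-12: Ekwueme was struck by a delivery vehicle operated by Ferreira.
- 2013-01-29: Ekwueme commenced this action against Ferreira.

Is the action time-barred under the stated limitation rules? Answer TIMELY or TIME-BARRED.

The limitation period began to run on 2011-08-12.
18 months from 2011-08-12 is 2013-02-12.
Filing on 2013-01-29 beat the 2013-02-12 deadline — the action is timely.

TIMELY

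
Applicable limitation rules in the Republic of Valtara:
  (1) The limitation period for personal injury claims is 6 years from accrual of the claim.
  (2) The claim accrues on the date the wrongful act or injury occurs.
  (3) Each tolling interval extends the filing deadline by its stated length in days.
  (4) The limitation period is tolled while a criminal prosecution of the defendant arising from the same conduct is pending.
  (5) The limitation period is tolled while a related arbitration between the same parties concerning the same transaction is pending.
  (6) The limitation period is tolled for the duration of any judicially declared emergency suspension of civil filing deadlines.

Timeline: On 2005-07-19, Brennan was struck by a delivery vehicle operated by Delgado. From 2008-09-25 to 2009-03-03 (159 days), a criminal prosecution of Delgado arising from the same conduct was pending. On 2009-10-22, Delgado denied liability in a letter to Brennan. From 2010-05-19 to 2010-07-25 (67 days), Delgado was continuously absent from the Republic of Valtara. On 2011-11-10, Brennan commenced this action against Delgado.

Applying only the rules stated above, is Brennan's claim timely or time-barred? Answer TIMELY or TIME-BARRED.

TIMELY

The limitation period began to run on 2005-07-19.
The untolled deadline — 6 years after 2005-07-19 — is 2011-07-19.
Because the pending criminal prosecution ran from 2008-09-25 to 2009-03-03, the deadline is extended by 159 days to 2011-12-25.
Although the defendant's absence ran from 2010-05-19 to 2010-07-25, the stated rules do not make that a tolling event, so it is disregarded.
None of the other events listed affects the running of the period under the stated rules.
Filing on 2011-11-10 beat the 2011-12-25 deadline — the action is timely.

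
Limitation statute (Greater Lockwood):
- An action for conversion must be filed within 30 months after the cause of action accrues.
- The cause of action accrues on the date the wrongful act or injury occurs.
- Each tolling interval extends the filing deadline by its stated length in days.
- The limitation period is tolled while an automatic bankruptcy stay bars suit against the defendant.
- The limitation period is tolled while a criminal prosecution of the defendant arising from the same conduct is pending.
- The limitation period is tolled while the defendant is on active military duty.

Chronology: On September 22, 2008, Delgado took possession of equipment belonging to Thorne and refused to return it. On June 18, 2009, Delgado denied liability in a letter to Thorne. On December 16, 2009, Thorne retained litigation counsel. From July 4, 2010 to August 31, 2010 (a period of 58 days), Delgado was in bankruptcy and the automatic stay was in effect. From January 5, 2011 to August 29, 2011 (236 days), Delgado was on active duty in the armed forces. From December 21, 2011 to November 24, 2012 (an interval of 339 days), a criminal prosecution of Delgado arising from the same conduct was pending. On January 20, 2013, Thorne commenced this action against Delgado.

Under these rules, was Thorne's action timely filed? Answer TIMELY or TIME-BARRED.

The cause of action accrued on September 22, 2008, the date of the act.
30 months from September 22, 2008 is March 22, 2011.
The automatic bankruptcy stay from July 4, 2010 to August 31, 2010 tolled the period for 58 days, extending the deadline to May 19, 2011.
The period was tolled for 236 days by the defendant's active military service (January 5, 2011 to August 29, 2011), pushing the deadline to January 10, 2012.
The pending criminal prosecution from December 21, 2011 to November 24, 2012 tolled the period for 339 days, extending the deadline to December 14, 2012.
The other events in the timeline have no effect on the limitation period under the stated rules.
Thorne filed on January 20, 2013, after the December 14, 2012 deadline, so the action is time-barred.

TIME-BARRED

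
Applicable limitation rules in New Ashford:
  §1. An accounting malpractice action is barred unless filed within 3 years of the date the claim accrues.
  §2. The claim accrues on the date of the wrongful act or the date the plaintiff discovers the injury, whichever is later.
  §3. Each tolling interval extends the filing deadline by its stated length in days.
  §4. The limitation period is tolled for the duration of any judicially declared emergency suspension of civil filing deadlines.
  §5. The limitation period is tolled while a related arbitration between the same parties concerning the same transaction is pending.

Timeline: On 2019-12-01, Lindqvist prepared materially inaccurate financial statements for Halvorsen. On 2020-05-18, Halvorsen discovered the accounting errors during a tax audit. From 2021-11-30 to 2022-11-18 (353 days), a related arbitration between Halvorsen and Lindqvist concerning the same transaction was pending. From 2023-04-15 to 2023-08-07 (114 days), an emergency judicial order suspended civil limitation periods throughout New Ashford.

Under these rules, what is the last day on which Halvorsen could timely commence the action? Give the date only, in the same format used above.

Because discovery on 2020-05-18 post-dates the 2019-12-01 act, accrual under the later-of rule falls on 2020-05-18.
The untolled deadline — 3 years after 2020-05-18 — is 2023-05-18.
The pending related arbitration from 2021-11-30 to 2022-11-18 tolled the period for 353 days, extending the deadline to 2024-05-05.
The emergency suspension of filing deadlines from 2023-04-15 to 2023-08-07 tolled the period for 114 days, extending the deadline to 2024-08-27.

2024-08-27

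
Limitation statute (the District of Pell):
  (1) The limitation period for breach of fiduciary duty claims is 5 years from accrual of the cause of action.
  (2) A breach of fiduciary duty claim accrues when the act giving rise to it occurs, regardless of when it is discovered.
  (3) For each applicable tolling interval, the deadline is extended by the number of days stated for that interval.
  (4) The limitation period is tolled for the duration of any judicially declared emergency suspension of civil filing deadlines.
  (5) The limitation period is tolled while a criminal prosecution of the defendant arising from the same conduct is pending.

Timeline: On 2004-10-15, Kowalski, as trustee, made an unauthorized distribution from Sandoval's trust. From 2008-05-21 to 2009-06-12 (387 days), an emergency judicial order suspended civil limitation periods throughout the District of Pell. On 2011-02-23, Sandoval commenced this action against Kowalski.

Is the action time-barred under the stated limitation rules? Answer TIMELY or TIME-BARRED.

The cause of action accrued on 2004-10-15, the date of the act.
The untolled deadline — 5 years after 2004-10-15 — is 2009-10-15.
The period was tolled for 387 days by the emergency suspension of filing deadlines (2008-05-21 to 2009-06-12), pushing the deadline to 2010-11-06.
Sandoval filed on 2011-02-23, after the 2010-11-06 deadline, so the action is time-barred.

TIME-BARRED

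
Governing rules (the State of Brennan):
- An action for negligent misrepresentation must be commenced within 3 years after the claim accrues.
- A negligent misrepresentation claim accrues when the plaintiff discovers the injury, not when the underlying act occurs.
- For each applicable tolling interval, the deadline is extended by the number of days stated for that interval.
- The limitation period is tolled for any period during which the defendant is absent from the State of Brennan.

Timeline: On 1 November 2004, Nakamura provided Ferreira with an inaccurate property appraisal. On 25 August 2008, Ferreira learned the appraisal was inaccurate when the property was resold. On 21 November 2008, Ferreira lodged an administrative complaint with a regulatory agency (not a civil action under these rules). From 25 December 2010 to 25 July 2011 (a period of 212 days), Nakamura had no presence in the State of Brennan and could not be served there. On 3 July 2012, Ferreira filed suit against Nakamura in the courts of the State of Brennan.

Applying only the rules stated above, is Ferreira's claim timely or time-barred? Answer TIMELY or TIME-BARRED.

Accrual is tied to discovery, so the period began on 25 August 2008 rather than on 1 November 2004 when the act occurred.
Adding the 3 years base period to 25 August 2008 gives a deadline of 25 August 2011, before any tolling.
The defendant's absence from the jurisdiction from 25 December 2010 to 25 July 2011 tolled the period for 212 days, extending the deadline to 24 March 2012.
The other events in the timeline have no effect on the limitation period under the stated rules.
The 3 July 2012 filing falls after the 24 March 2012 deadline; the claim is time-barred.

TIME-BARRED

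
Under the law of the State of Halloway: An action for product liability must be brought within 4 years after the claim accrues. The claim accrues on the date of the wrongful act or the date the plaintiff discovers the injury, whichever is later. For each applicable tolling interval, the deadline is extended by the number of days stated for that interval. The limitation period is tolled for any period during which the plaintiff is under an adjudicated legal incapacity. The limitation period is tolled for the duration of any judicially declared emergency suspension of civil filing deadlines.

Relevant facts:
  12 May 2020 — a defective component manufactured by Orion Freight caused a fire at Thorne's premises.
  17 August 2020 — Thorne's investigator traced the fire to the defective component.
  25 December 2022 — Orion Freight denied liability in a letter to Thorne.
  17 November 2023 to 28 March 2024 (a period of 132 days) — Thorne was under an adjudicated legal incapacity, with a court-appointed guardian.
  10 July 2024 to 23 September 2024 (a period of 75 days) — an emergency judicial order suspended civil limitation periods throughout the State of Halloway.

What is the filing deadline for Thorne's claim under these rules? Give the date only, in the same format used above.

Taking the later of the act (12 May 2020) and discovery (17 August 2020), the claim accrued on 17 August 2020.
Adding the 4 years base period to 17 August 2020 gives a deadline of 17 August 2024, before any tolling.
Because the plaintiff's legal incapacity ran from 17 November 2023 to 28 March 2024, the deadline is extended by 132 days to 27 December 2024.
The period was tolled for 75 days by the emergency suspension of filing deadlines (10 July 2024 to 23 September 2024), pushing the deadline to 12 March 2025.
None of the other events listed affects the running of the period under the stated rules.

12 March 2025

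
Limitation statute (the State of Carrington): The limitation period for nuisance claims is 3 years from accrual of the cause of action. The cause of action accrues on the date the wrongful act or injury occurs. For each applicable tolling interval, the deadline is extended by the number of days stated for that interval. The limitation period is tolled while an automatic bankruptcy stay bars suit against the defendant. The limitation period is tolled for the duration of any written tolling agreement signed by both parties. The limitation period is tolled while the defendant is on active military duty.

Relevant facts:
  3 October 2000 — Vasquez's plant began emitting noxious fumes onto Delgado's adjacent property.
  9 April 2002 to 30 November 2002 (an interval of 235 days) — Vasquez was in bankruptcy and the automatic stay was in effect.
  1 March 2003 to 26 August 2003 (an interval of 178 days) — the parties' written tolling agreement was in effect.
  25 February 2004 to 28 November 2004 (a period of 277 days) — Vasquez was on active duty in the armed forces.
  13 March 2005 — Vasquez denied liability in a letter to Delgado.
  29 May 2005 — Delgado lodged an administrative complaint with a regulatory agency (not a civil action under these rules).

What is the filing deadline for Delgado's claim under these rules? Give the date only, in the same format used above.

The cause of action accrued on 3 October 2000, the date of the act.
3 years from 3 October 2000 is 3 October 2003.
Because the automatic bankruptcy stay ran from 9 April 2002 to 30 November 2002, the deadline is extended by 235 days to 25 May 2004.
The written tolling agreement from 1 March 2003 to 26 August 2003 tolled the period for 178 days, extending the deadline to 19 November 2004.
The period was tolled for 277 days by the defendant's active military service (25 February 2004 to 28 November 2004), pushing the deadline to 23 August 2005.
The other events in the timeline have no effect on the limitation period under the stated rules.

23 August 2005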